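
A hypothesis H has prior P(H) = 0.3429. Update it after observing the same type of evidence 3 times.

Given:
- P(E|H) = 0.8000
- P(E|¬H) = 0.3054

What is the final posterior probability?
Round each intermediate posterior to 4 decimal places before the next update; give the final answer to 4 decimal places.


Sequential Bayesian updating:

Initial prior: P(H) = 0.3429

Update 1:
  P(E) = 0.8000 × 0.3429 + 0.3054 × 0.6571 = 0.27432000 + 0.20067834 = 0.47499834
  P(H|E) = 0.27432000 / 0.47499834 = 0.5775

Update 2:
  P(E) = 0.8000 × 0.5775 + 0.3054 × 0.4225 = 0.46200000 + 0.12903150 = 0.59103150
  P(H|E) = 0.46200000 / 0.59103150 = 0.7817

Update 3:
  P(E) = 0.8000 × 0.7817 + 0.3054 × 0.2183 = 0.62536000 + 0.06666882 = 0.69202882
  P(H|E) = 0.62536000 / 0.69202882 = 0.9037

Final posterior: 0.9037


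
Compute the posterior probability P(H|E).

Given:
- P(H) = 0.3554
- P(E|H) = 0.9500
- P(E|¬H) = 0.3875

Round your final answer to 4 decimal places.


Bayes' theorem: P(H|E) = P(E|H) × P(H) / P(E)

Step 1: Calculate P(E) using law of total probability
P(E) = P(E|H)P(H) + P(E|¬H)P(¬H)
     = 0.9500 × 0.3554 + 0.3875 × 0.6446
     = 0.33763000 + 0.24978250
     = 0.58741250

Step 2: Apply Bayes' theorem
P(H|E) = P(E|H) × P(H) / P(E)
       = 0.33763000 / 0.58741250
       = 0.5748


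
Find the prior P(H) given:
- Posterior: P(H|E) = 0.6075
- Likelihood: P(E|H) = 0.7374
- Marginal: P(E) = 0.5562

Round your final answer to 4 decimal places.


From Bayes' theorem: P(H|E) = P(E|H) × P(H) / P(E)

Rearranging for P(H):
P(H) = P(H|E) × P(E) / P(E|H)
     = 0.6075 × 0.5562 / 0.7374
     = 0.33789150 / 0.7374
     = 0.4582


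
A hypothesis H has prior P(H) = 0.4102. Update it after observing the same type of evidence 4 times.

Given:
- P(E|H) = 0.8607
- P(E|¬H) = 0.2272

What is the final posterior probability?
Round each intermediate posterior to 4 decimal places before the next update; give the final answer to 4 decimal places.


Sequential Bayesian updating:

Initial prior: P(H) = 0.4102

Update 1:
  P(E) = 0.8607 × 0.4102 + 0.2272 × 0.5898 = 0.35305914 + 0.13400256 = 0.48706170
  P(H|E) = 0.35305914 / 0.48706170 = 0.7249

Update 2:
  P(E) = 0.8607 × 0.7249 + 0.2272 × 0.2751 = 0.62392143 + 0.06250272 = 0.68642415
  P(H|E) = 0.62392143 / 0.68642415 = 0.9089

Update 3:
  P(E) = 0.8607 × 0.9089 + 0.2272 × 0.0911 = 0.78229023 + 0.02069792 = 0.80298815
  P(H|E) = 0.78229023 / 0.80298815 = 0.9742

Update 4:
  P(E) = 0.8607 × 0.9742 + 0.2272 × 0.0258 = 0.83849394 + 0.00586176 = 0.84435570
  P(H|E) = 0.83849394 / 0.84435570 = 0.9931

Final posterior: 0.9931


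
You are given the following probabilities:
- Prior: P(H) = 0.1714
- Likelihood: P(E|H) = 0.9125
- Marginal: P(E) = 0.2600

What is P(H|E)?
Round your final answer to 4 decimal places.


Using Bayes' theorem:

P(H|E) = P(E|H) × P(H) / P(E)
       = 0.9125 × 0.1714 / 0.2600
       = 0.15640250 / 0.2600
       = 0.6015

The evidence strengthens our belief in H.
Prior: 0.1714 → Posterior: 0.6015


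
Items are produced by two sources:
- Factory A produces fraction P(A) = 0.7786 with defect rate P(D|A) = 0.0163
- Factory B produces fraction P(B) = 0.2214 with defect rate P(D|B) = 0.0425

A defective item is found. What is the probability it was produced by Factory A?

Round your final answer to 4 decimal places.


Let A = from Factory A, D = defective

Given:
- P(A) = 0.7786, P(B) = 0.2214
- P(D|A) = 0.0163, P(D|B) = 0.0425

Step 1: Find P(D)
P(D) = P(D|A)P(A) + P(D|B)P(B)
     = 0.0163 × 0.7786 + 0.0425 × 0.2214
     = 0.01269118 + 0.00940950
     = 0.02210068

Step 2: Apply Bayes' theorem
P(A|D) = P(D|A)P(A) / P(D)
       = 0.01269118 / 0.02210068
       = 0.5742


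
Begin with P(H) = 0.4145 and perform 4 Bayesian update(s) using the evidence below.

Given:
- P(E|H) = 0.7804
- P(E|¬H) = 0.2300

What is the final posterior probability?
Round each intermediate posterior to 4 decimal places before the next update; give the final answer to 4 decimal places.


Sequential Bayesian updating:

Initial prior: P(H) = 0.4145

Update 1:
  P(E) = 0.7804 × 0.4145 + 0.2300 × 0.5855 = 0.32347580 + 0.13466500 = 0.45814080
  P(H|E) = 0.32347580 / 0.45814080 = 0.7061

Update 2:
  P(E) = 0.7804 × 0.7061 + 0.2300 × 0.2939 = 0.55104044 + 0.06759700 = 0.61863744
  P(H|E) = 0.55104044 / 0.61863744 = 0.8907

Update 3:
  P(E) = 0.7804 × 0.8907 + 0.2300 × 0.1093 = 0.69510228 + 0.02513900 = 0.72024128
  P(H|E) = 0.69510228 / 0.72024128 = 0.9651

Update 4:
  P(E) = 0.7804 × 0.9651 + 0.2300 × 0.0349 = 0.75316404 + 0.00802700 = 0.76119104
  P(H|E) = 0.75316404 / 0.76119104 = 0.9895

Final posterior: 0.9895


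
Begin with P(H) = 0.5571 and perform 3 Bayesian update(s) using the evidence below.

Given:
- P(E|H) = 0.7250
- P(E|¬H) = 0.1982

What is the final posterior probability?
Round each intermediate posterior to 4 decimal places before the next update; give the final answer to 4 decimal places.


Sequential Bayesian updating:

Initial prior: P(H) = 0.5571

Update 1:
  P(E) = 0.7250 × 0.5571 + 0.1982 × 0.4429 = 0.40389750 + 0.08778278 = 0.49168028
  P(H|E) = 0.40389750 / 0.49168028 = 0.8215

Update 2:
  P(E) = 0.7250 × 0.8215 + 0.1982 × 0.1785 = 0.59558750 + 0.03537870 = 0.63096620
  P(H|E) = 0.59558750 / 0.63096620 = 0.9439

Update 3:
  P(E) = 0.7250 × 0.9439 + 0.1982 × 0.0561 = 0.68432750 + 0.01111902 = 0.69544652
  P(H|E) = 0.68432750 / 0.69544652 = 0.9840

Final posterior: 0.9840


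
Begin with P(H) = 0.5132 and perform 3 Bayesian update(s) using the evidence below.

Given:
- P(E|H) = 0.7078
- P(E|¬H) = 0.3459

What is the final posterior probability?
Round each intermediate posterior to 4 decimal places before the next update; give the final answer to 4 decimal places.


Sequential Bayesian updating:

Initial prior: P(H) = 0.5132

Update 1:
  P(E) = 0.7078 × 0.5132 + 0.3459 × 0.4868 = 0.36324296 + 0.16838412 = 0.53162708
  P(H|E) = 0.36324296 / 0.53162708 = 0.6833

Update 2:
  P(E) = 0.7078 × 0.6833 + 0.3459 × 0.3167 = 0.48363974 + 0.10954653 = 0.59318627
  P(H|E) = 0.48363974 / 0.59318627 = 0.8153

Update 3:
  P(E) = 0.7078 × 0.8153 + 0.3459 × 0.1847 = 0.57706934 + 0.06388773 = 0.64095707
  P(H|E) = 0.57706934 / 0.64095707 = 0.9003

Final posterior: 0.9003


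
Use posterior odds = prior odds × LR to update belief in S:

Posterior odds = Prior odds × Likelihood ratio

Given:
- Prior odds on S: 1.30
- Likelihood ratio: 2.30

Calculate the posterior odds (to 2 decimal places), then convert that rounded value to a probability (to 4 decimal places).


Step 1: Calculate posterior odds
Posterior odds = Prior odds × LR
               = 1.30 × 2.30
               = 2.99

Step 2: Convert to probability
P(S|E) = Posterior odds / (1 + Posterior odds)
       = 2.99 / (1 + 2.99)
       = 2.99 / 3.99
       = 0.7494

The evidence increased P(S) from 0.5652 to 0.7494.


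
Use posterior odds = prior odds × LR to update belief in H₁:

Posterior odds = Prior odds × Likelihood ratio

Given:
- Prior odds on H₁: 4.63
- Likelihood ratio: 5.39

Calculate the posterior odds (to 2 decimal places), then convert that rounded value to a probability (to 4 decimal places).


Step 1: Calculate posterior odds
Posterior odds = Prior odds × LR
               = 4.63 × 5.39
               = 24.96

Step 2: Convert to probability
P(H₁|E) = Posterior odds / (1 + Posterior odds)
       = 24.96 / (1 + 24.96)
       = 24.96 / 25.96
       = 0.9615

The evidence increased P(H₁) from 0.8224 to 0.9615.


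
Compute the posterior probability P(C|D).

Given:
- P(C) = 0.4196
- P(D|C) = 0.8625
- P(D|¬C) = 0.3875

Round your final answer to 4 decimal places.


Bayes' theorem: P(C|D) = P(D|C) × P(C) / P(D)

Step 1: Calculate P(D) using law of total probability
P(D) = P(D|C)P(C) + P(D|¬C)P(¬C)
     = 0.8625 × 0.4196 + 0.3875 × 0.5804
     = 0.36190500 + 0.22490500
     = 0.58681000

Step 2: Apply Bayes' theorem
P(C|D) = P(D|C) × P(C) / P(D)
       = 0.36190500 / 0.58681000
       = 0.6167


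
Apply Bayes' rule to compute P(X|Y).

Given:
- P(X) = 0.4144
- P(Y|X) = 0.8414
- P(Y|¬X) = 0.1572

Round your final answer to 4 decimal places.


Bayes' theorem: P(X|Y) = P(Y|X) × P(X) / P(Y)

Step 1: Calculate P(Y) using law of total probability
P(Y) = P(Y|X)P(X) + P(Y|¬X)P(¬X)
     = 0.8414 × 0.4144 + 0.1572 × 0.5856
     = 0.34867616 + 0.09205632
     = 0.44073248

Step 2: Apply Bayes' theorem
P(X|Y) = P(Y|X) × P(X) / P(Y)
       = 0.34867616 / 0.44073248
       = 0.7911


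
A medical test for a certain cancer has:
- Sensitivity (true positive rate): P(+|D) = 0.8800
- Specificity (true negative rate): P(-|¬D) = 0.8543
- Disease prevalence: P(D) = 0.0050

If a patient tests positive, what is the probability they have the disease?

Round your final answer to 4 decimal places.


Let D = has disease, + = positive test

Given:
- P(D) = 0.0050 (prevalence)
- P(+|D) = 0.8800 (sensitivity)
- P(-|¬D) = 0.8543 (specificity)
- P(+|¬D) = 0.1457 (false positive rate = 1 - specificity)

Step 1: Find P(+)
P(+) = P(+|D)P(D) + P(+|¬D)P(¬D)
     = 0.8800 × 0.0050 + 0.1457 × 0.9950
     = 0.00440000 + 0.14497150
     = 0.14937150

Step 2: Apply Bayes' theorem for P(D|+)
P(D|+) = P(+|D)P(D) / P(+)
       = 0.00440000 / 0.14937150
       = 0.0295


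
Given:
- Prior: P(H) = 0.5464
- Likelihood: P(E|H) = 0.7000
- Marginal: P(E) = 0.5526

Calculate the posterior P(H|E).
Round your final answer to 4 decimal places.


Using Bayes' theorem:

P(H|E) = P(E|H) × P(H) / P(E)
       = 0.7000 × 0.5464 / 0.5526
       = 0.38248000 / 0.5526
       = 0.6921

The evidence strengthens our belief in H.
Prior: 0.5464 → Posterior: 0.6921


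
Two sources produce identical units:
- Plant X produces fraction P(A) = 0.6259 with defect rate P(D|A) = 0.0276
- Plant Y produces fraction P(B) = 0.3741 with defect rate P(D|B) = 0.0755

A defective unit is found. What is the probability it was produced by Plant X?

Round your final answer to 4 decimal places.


Let A = from Plant X, D = defective

Given:
- P(A) = 0.6259, P(B) = 0.3741
- P(D|A) = 0.0276, P(D|B) = 0.0755

Step 1: Find P(D)
P(D) = P(D|A)P(A) + P(D|B)P(B)
     = 0.0276 × 0.6259 + 0.0755 × 0.3741
     = 0.01727484 + 0.02824455
     = 0.04551939

Step 2: Apply Bayes' theorem
P(A|D) = P(D|A)P(A) / P(D)
       = 0.01727484 / 0.04551939
       = 0.3795


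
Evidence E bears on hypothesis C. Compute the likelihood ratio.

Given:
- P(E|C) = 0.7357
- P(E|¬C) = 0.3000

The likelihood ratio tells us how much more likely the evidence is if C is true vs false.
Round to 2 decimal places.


Likelihood Ratio (LR) = P(E|C) / P(E|¬C)

LR = 0.7357 / 0.3000
   = 2.45

The evidence is 2.45 times more likely if C is true than if C is false.
Because LR exceeds 1, E is evidence for C.


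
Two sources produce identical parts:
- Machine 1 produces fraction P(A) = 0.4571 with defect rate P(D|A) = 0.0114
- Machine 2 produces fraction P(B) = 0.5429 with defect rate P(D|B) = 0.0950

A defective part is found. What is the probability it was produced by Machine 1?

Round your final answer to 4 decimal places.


Let A = from Machine 1, D = defective

Given:
- P(A) = 0.4571, P(B) = 0.5429
- P(D|A) = 0.0114, P(D|B) = 0.0950

Step 1: Find P(D)
P(D) = P(D|A)P(A) + P(D|B)P(B)
     = 0.0114 × 0.4571 + 0.0950 × 0.5429
     = 0.00521094 + 0.05157550
     = 0.05678644

Step 2: Apply Bayes' theorem
P(A|D) = P(D|A)P(A) / P(D)
       = 0.00521094 / 0.05678644
       = 0.0918


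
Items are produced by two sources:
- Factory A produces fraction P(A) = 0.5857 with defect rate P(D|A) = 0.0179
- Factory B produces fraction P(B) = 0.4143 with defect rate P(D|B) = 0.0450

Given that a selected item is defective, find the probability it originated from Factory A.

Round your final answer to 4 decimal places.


Let A = from Factory A, D = defective

Given:
- P(A) = 0.5857, P(B) = 0.4143
- P(D|A) = 0.0179, P(D|B) = 0.0450

Step 1: Find P(D)
P(D) = P(D|A)P(A) + P(D|B)P(B)
     = 0.0179 × 0.5857 + 0.0450 × 0.4143
     = 0.01048403 + 0.01864350
     = 0.02912753

Step 2: Apply Bayes' theorem
P(A|D) = P(D|A)P(A) / P(D)
       = 0.01048403 / 0.02912753
       = 0.3599


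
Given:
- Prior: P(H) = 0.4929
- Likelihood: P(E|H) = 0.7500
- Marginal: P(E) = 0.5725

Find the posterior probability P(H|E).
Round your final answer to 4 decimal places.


Using Bayes' theorem:

P(H|E) = P(E|H) × P(H) / P(E)
       = 0.7500 × 0.4929 / 0.5725
       = 0.36967500 / 0.5725
       = 0.6457

The evidence strengthens our belief in H.
Prior: 0.4929 → Posterior: 0.6457


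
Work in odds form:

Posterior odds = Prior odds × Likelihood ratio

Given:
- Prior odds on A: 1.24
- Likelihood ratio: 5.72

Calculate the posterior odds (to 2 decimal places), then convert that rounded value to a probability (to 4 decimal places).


Step 1: Calculate posterior odds
Posterior odds = Prior odds × LR
               = 1.24 × 5.72
               = 7.09

Step 2: Convert to probability
P(A|E) = Posterior odds / (1 + Posterior odds)
       = 7.09 / (1 + 7.09)
       = 7.09 / 8.09
       = 0.8764

The evidence increased P(A) from 0.5536 to 0.8764.


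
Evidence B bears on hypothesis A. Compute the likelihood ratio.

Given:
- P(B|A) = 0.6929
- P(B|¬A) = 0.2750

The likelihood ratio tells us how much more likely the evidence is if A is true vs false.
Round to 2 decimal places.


Likelihood Ratio (LR) = P(B|A) / P(B|¬A)

LR = 0.6929 / 0.2750
   = 2.52

The evidence is 2.52 times more likely if A is true than if A is false.
LR > 1, so observing B raises the odds in favor of A.


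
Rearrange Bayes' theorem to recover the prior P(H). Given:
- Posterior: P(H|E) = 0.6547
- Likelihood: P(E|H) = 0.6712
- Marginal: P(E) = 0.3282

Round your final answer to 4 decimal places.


From Bayes' theorem: P(H|E) = P(E|H) × P(H) / P(E)

Rearranging for P(H):
P(H) = P(H|E) × P(E) / P(E|H)
     = 0.6547 × 0.3282 / 0.6712
     = 0.21487254 / 0.6712
     = 0.3201


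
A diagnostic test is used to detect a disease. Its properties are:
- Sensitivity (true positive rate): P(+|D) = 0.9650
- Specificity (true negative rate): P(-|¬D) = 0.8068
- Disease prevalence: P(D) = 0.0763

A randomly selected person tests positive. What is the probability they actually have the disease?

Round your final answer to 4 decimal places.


Let D = has disease, + = positive test

Given:
- P(D) = 0.0763 (prevalence)
- P(+|D) = 0.9650 (sensitivity)
- P(-|¬D) = 0.8068 (specificity)
- P(+|¬D) = 0.1932 (false positive rate = 1 - specificity)

Step 1: Find P(+)
P(+) = P(+|D)P(D) + P(+|¬D)P(¬D)
     = 0.9650 × 0.0763 + 0.1932 × 0.9237
     = 0.07362950 + 0.17845884
     = 0.25208834

Step 2: Apply Bayes' theorem for P(D|+)
P(D|+) = P(+|D)P(D) / P(+)
       = 0.07362950 / 0.25208834
       = 0.2921


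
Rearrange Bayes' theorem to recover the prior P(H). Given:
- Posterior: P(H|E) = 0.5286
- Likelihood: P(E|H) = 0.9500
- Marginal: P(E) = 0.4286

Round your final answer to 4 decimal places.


From Bayes' theorem: P(H|E) = P(E|H) × P(H) / P(E)

Rearranging for P(H):
P(H) = P(H|E) × P(E) / P(E|H)
     = 0.5286 × 0.4286 / 0.9500
     = 0.22655796 / 0.9500
     = 0.2385


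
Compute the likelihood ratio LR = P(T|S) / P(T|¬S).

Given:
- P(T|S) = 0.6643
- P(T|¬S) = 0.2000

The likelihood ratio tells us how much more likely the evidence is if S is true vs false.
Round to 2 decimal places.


Likelihood Ratio (LR) = P(T|S) / P(T|¬S)

LR = 0.6643 / 0.2000
   = 3.32

The evidence is 3.32 times more likely if S is true than if S is false.
Since LR > 1, the evidence supports S over ¬S.


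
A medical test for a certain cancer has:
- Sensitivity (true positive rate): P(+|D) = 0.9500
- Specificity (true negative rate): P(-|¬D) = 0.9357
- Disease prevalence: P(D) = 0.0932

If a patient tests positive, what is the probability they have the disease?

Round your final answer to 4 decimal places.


Let D = has disease, + = positive test

Given:
- P(D) = 0.0932 (prevalence)
- P(+|D) = 0.9500 (sensitivity)
- P(-|¬D) = 0.9357 (specificity)
- P(+|¬D) = 0.0643 (false positive rate = 1 - specificity)

Step 1: Find P(+)
P(+) = P(+|D)P(D) + P(+|¬D)P(¬D)
     = 0.9500 × 0.0932 + 0.0643 × 0.9068
     = 0.08854000 + 0.05830724
     = 0.14684724

Step 2: Apply Bayes' theorem for P(D|+)
P(D|+) = P(+|D)P(D) / P(+)
       = 0.08854000 / 0.14684724
       = 0.6029


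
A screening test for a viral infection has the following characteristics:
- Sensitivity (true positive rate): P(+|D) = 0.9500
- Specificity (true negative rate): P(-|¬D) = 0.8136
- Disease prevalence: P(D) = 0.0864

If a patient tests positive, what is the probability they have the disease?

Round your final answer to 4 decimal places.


Let D = has disease, + = positive test

Given:
- P(D) = 0.0864 (prevalence)
- P(+|D) = 0.9500 (sensitivity)
- P(-|¬D) = 0.8136 (specificity)
- P(+|¬D) = 0.1864 (false positive rate = 1 - specificity)

Step 1: Find P(+)
P(+) = P(+|D)P(D) + P(+|¬D)P(¬D)
     = 0.9500 × 0.0864 + 0.1864 × 0.9136
     = 0.08208000 + 0.17029504
     = 0.25237504

Step 2: Apply Bayes' theorem for P(D|+)
P(D|+) = P(+|D)P(D) / P(+)
       = 0.08208000 / 0.25237504
       = 0.3252


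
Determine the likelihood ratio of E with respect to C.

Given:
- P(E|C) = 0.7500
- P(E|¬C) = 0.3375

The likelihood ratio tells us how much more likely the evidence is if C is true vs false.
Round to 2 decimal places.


Likelihood Ratio (LR) = P(E|C) / P(E|¬C)

LR = 0.7500 / 0.3375
   = 2.22

The evidence is 2.22 times more likely if C is true than if C is false.
Since LR > 1, the evidence supports C over ¬C.


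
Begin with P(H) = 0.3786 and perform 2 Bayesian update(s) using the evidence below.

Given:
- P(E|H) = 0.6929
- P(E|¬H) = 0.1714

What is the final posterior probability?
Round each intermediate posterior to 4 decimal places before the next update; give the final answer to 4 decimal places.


Sequential Bayesian updating:

Initial prior: P(H) = 0.3786

Update 1:
  P(E) = 0.6929 × 0.3786 + 0.1714 × 0.6214 = 0.26233194 + 0.10650796 = 0.36883990
  P(H|E) = 0.26233194 / 0.36883990 = 0.7112

Update 2:
  P(E) = 0.6929 × 0.7112 + 0.1714 × 0.2888 = 0.49279048 + 0.04950032 = 0.54229080
  P(H|E) = 0.49279048 / 0.54229080 = 0.9087

Final posterior: 0.9087


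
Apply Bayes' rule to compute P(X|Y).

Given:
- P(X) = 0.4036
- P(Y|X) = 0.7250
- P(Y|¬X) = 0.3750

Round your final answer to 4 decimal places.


Bayes' theorem: P(X|Y) = P(Y|X) × P(X) / P(Y)

Step 1: Calculate P(Y) using law of total probability
P(Y) = P(Y|X)P(X) + P(Y|¬X)P(¬X)
     = 0.7250 × 0.4036 + 0.3750 × 0.5964
     = 0.29261000 + 0.22365000
     = 0.51626000

Step 2: Apply Bayes' theorem
P(X|Y) = P(Y|X) × P(X) / P(Y)
       = 0.29261000 / 0.51626000
       = 0.5668


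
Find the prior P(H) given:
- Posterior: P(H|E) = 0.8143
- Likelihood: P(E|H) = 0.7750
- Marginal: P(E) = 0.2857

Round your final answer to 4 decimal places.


From Bayes' theorem: P(H|E) = P(E|H) × P(H) / P(E)

Rearranging for P(H):
P(H) = P(H|E) × P(E) / P(E|H)
     = 0.8143 × 0.2857 / 0.7750
     = 0.23264551 / 0.7750
     = 0.3002


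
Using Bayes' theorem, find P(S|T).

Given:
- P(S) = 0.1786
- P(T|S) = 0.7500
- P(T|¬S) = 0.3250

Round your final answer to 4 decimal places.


Bayes' theorem: P(S|T) = P(T|S) × P(S) / P(T)

Step 1: Calculate P(T) using law of total probability
P(T) = P(T|S)P(S) + P(T|¬S)P(¬S)
     = 0.7500 × 0.1786 + 0.3250 × 0.8214
     = 0.13395000 + 0.26695500
     = 0.40090500

Step 2: Apply Bayes' theorem
P(S|T) = P(T|S) × P(S) / P(T)
       = 0.13395000 / 0.40090500
       = 0.3341


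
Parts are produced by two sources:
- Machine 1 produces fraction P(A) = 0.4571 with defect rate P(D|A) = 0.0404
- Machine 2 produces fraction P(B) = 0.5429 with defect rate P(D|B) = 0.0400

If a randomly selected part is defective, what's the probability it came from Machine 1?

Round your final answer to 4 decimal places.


Let A = from Machine 1, D = defective

Given:
- P(A) = 0.4571, P(B) = 0.5429
- P(D|A) = 0.0404, P(D|B) = 0.0400

Step 1: Find P(D)
P(D) = P(D|A)P(A) + P(D|B)P(B)
     = 0.0404 × 0.4571 + 0.0400 × 0.5429
     = 0.01846684 + 0.02171600
     = 0.04018284

Step 2: Apply Bayes' theorem
P(A|D) = P(D|A)P(A) / P(D)
       = 0.01846684 / 0.04018284
       = 0.4596


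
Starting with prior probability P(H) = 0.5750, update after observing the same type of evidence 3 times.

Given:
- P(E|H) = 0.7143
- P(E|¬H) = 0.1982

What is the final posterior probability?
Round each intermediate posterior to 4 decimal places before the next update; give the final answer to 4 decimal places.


Sequential Bayesian updating:

Initial prior: P(H) = 0.5750

Update 1:
  P(E) = 0.7143 × 0.5750 + 0.1982 × 0.4250 = 0.41072250 + 0.08423500 = 0.49495750
  P(H|E) = 0.41072250 / 0.49495750 = 0.8298

Update 2:
  P(E) = 0.7143 × 0.8298 + 0.1982 × 0.1702 = 0.59272614 + 0.03373364 = 0.62645978
  P(H|E) = 0.59272614 / 0.62645978 = 0.9462

Update 3:
  P(E) = 0.7143 × 0.9462 + 0.1982 × 0.0538 = 0.67587066 + 0.01066316 = 0.68653382
  P(H|E) = 0.67587066 / 0.68653382 = 0.9845

Final posterior: 0.9845


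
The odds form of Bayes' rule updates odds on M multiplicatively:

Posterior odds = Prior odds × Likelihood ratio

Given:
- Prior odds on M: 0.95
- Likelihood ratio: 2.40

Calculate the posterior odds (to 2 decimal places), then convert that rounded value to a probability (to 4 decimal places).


Step 1: Calculate posterior odds
Posterior odds = Prior odds × LR
               = 0.95 × 2.40
               = 2.28

Step 2: Convert to probability
P(M|E) = Posterior odds / (1 + Posterior odds)
       = 2.28 / (1 + 2.28)
       = 2.28 / 3.28
       = 0.6951

The evidence increased P(M) from 0.4872 to 0.6951.


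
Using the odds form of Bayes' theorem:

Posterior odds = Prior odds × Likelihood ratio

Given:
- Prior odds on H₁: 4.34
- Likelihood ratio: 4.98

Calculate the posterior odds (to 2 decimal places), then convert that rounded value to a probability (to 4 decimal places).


Step 1: Calculate posterior odds
Posterior odds = Prior odds × LR
               = 4.34 × 4.98
               = 21.61

Step 2: Convert to probability
P(H₁|E) = Posterior odds / (1 + Posterior odds)
       = 21.61 / (1 + 21.61)
       = 21.61 / 22.61
       = 0.9558

The evidence increased P(H₁) from 0.8127 to 0.9558.


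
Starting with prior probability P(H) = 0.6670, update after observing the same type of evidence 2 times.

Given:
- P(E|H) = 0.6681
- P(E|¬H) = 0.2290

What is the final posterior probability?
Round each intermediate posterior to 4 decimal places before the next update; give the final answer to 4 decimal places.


Sequential Bayesian updating:

Initial prior: P(H) = 0.6670

Update 1:
  P(E) = 0.6681 × 0.6670 + 0.2290 × 0.3330 = 0.44562270 + 0.07625700 = 0.52187970
  P(H|E) = 0.44562270 / 0.52187970 = 0.8539

Update 2:
  P(E) = 0.6681 × 0.8539 + 0.2290 × 0.1461 = 0.57049059 + 0.03345690 = 0.60394749
  P(H|E) = 0.57049059 / 0.60394749 = 0.9446

Final posterior: 0.9446


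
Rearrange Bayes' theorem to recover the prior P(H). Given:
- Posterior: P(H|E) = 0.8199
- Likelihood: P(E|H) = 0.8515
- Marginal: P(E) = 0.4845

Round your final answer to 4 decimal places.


From Bayes' theorem: P(H|E) = P(E|H) × P(H) / P(E)

Rearranging for P(H):
P(H) = P(H|E) × P(E) / P(E|H)
     = 0.8199 × 0.4845 / 0.8515
     = 0.39724155 / 0.8515
     = 0.4665


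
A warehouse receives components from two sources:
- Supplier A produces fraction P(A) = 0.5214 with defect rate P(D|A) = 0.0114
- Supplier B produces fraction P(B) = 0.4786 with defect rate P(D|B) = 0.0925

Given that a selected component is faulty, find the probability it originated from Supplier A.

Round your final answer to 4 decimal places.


Let A = from Supplier A, D = faulty

Given:
- P(A) = 0.5214, P(B) = 0.4786
- P(D|A) = 0.0114, P(D|B) = 0.0925

Step 1: Find P(D)
P(D) = P(D|A)P(A) + P(D|B)P(B)
     = 0.0114 × 0.5214 + 0.0925 × 0.4786
     = 0.00594396 + 0.04427050
     = 0.05021446

Step 2: Apply Bayes' theorem
P(A|D) = P(D|A)P(A) / P(D)
       = 0.00594396 / 0.05021446
       = 0.1184


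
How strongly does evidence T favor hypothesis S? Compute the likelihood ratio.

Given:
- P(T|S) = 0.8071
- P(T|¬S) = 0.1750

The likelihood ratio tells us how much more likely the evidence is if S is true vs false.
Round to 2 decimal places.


Likelihood Ratio (LR) = P(T|S) / P(T|¬S)

LR = 0.8071 / 0.1750
   = 4.61

The evidence is 4.61 times more likely if S is true than if S is false.
Because LR exceeds 1, T is evidence for S.


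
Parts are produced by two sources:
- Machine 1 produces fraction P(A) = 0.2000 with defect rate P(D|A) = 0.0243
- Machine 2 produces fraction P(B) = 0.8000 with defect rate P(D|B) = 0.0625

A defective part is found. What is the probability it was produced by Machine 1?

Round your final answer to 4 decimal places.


Let A = from Machine 1, D = defective

Given:
- P(A) = 0.2000, P(B) = 0.8000
- P(D|A) = 0.0243, P(D|B) = 0.0625

Step 1: Find P(D)
P(D) = P(D|A)P(A) + P(D|B)P(B)
     = 0.0243 × 0.2000 + 0.0625 × 0.8000
     = 0.00486000 + 0.05000000
     = 0.05486000

Step 2: Apply Bayes' theorem
P(A|D) = P(D|A)P(A) / P(D)
       = 0.00486000 / 0.05486000
       = 0.0886


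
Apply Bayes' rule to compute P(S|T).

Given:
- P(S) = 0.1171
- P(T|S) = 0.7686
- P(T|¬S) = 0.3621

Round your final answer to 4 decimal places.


Bayes' theorem: P(S|T) = P(T|S) × P(S) / P(T)

Step 1: Calculate P(T) using law of total probability
P(T) = P(T|S)P(S) + P(T|¬S)P(¬S)
     = 0.7686 × 0.1171 + 0.3621 × 0.8829
     = 0.09000306 + 0.31969809
     = 0.40970115

Step 2: Apply Bayes' theorem
P(S|T) = P(T|S) × P(S) / P(T)
       = 0.09000306 / 0.40970115
       = 0.2197


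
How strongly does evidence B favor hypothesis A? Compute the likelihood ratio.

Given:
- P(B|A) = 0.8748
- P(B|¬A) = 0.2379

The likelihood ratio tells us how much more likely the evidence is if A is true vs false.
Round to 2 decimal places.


Likelihood Ratio (LR) = P(B|A) / P(B|¬A)

LR = 0.8748 / 0.2379
   = 3.68

The evidence is 3.68 times more likely if A is true than if A is false.
LR > 1, so observing B raises the odds in favor of A.


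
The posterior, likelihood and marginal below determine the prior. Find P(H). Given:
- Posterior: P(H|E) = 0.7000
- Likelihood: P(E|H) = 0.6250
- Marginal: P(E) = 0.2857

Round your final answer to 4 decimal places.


From Bayes' theorem: P(H|E) = P(E|H) × P(H) / P(E)

Rearranging for P(H):
P(H) = P(H|E) × P(E) / P(E|H)
     = 0.7000 × 0.2857 / 0.6250
     = 0.19999000 / 0.6250
     = 0.3200


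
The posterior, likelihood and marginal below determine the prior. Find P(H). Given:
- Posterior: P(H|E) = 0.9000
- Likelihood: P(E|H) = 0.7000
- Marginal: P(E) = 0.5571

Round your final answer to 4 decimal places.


From Bayes' theorem: P(H|E) = P(E|H) × P(H) / P(E)

Rearranging for P(H):
P(H) = P(H|E) × P(E) / P(E|H)
     = 0.9000 × 0.5571 / 0.7000
     = 0.50139000 / 0.7000
     = 0.7163


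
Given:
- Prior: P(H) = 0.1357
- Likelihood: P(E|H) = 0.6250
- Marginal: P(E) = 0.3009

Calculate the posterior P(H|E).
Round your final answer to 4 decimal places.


Using Bayes' theorem:

P(H|E) = P(E|H) × P(H) / P(E)
       = 0.6250 × 0.1357 / 0.3009
       = 0.08481250 / 0.3009
       = 0.2819

The evidence strengthens our belief in H.
Prior: 0.1357 → Posterior: 0.2819


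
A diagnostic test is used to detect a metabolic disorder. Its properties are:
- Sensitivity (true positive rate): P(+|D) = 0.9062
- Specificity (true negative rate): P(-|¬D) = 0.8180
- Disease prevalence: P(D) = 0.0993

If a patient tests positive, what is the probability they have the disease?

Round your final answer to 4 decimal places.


Let D = has disease, + = positive test

Given:
- P(D) = 0.0993 (prevalence)
- P(+|D) = 0.9062 (sensitivity)
- P(-|¬D) = 0.8180 (specificity)
- P(+|¬D) = 0.1820 (false positive rate = 1 - specificity)

Step 1: Find P(+)
P(+) = P(+|D)P(D) + P(+|¬D)P(¬D)
     = 0.9062 × 0.0993 + 0.1820 × 0.9007
     = 0.08998566 + 0.16392740
     = 0.25391306

Step 2: Apply Bayes' theorem for P(D|+)
P(D|+) = P(+|D)P(D) / P(+)
       = 0.08998566 / 0.25391306
       = 0.3544


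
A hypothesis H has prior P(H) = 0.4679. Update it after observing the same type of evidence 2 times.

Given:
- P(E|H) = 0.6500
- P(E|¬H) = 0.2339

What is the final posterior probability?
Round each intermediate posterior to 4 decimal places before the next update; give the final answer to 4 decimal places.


Sequential Bayesian updating:

Initial prior: P(H) = 0.4679

Update 1:
  P(E) = 0.6500 × 0.4679 + 0.2339 × 0.5321 = 0.30413500 + 0.12445819 = 0.42859319
  P(H|E) = 0.30413500 / 0.42859319 = 0.7096

Update 2:
  P(E) = 0.6500 × 0.7096 + 0.2339 × 0.2904 = 0.46124000 + 0.06792456 = 0.52916456
  P(H|E) = 0.46124000 / 0.52916456 = 0.8716

Final posterior: 0.8716


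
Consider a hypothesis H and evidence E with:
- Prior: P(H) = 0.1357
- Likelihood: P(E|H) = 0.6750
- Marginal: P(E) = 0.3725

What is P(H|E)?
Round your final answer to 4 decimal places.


Using Bayes' theorem:

P(H|E) = P(E|H) × P(H) / P(E)
       = 0.6750 × 0.1357 / 0.3725
       = 0.09159750 / 0.3725
       = 0.2459

The evidence strengthens our belief in H.
Prior: 0.1357 → Posterior: 0.2459


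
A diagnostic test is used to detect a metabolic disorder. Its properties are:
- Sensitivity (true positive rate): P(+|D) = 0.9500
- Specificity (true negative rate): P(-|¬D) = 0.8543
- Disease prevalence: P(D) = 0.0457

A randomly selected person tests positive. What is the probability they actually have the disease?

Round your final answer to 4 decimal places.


Let D = has disease, + = positive test

Given:
- P(D) = 0.0457 (prevalence)
- P(+|D) = 0.9500 (sensitivity)
- P(-|¬D) = 0.8543 (specificity)
- P(+|¬D) = 0.1457 (false positive rate = 1 - specificity)

Step 1: Find P(+)
P(+) = P(+|D)P(D) + P(+|¬D)P(¬D)
     = 0.9500 × 0.0457 + 0.1457 × 0.9543
     = 0.04341500 + 0.13904151
     = 0.18245651

Step 2: Apply Bayes' theorem for P(D|+)
P(D|+) = P(+|D)P(D) / P(+)
       = 0.04341500 / 0.18245651
       = 0.2379


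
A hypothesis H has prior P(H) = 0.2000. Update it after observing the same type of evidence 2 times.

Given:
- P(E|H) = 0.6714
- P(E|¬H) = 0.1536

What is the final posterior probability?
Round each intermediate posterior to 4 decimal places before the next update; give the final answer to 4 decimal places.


Sequential Bayesian updating:

Initial prior: P(H) = 0.2000

Update 1:
  P(E) = 0.6714 × 0.2000 + 0.1536 × 0.8000 = 0.13428000 + 0.12288000 = 0.25716000
  P(H|E) = 0.13428000 / 0.25716000 = 0.5222

Update 2:
  P(E) = 0.6714 × 0.5222 + 0.1536 × 0.4778 = 0.35060508 + 0.07339008 = 0.42399516
  P(H|E) = 0.35060508 / 0.42399516 = 0.8269

Final posterior: 0.8269


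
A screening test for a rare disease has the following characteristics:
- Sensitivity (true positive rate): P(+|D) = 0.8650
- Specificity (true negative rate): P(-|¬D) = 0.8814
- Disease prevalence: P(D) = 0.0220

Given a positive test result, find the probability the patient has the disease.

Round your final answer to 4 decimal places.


Let D = has disease, + = positive test

Given:
- P(D) = 0.0220 (prevalence)
- P(+|D) = 0.8650 (sensitivity)
- P(-|¬D) = 0.8814 (specificity)
- P(+|¬D) = 0.1186 (false positive rate = 1 - specificity)

Step 1: Find P(+)
P(+) = P(+|D)P(D) + P(+|¬D)P(¬D)
     = 0.8650 × 0.0220 + 0.1186 × 0.9780
     = 0.01903000 + 0.11599080
     = 0.13502080

Step 2: Apply Bayes' theorem for P(D|+)
P(D|+) = P(+|D)P(D) / P(+)
       = 0.01903000 / 0.13502080
       = 0.1409


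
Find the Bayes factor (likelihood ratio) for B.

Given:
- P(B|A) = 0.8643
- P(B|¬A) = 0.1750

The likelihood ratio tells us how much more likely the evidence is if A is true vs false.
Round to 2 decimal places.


Likelihood Ratio (LR) = P(B|A) / P(B|¬A)

LR = 0.8643 / 0.1750
   = 4.94

The evidence is 4.94 times more likely if A is true than if A is false.
Because LR exceeds 1, B is evidence for A.


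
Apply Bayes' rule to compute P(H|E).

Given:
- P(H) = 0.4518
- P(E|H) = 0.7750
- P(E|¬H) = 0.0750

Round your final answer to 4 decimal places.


Bayes' theorem: P(H|E) = P(E|H) × P(H) / P(E)

Step 1: Calculate P(E) using law of total probability
P(E) = P(E|H)P(H) + P(E|¬H)P(¬H)
     = 0.7750 × 0.4518 + 0.0750 × 0.5482
     = 0.35014500 + 0.04111500
     = 0.39126000

Step 2: Apply Bayes' theorem
P(H|E) = P(E|H) × P(H) / P(E)
       = 0.35014500 / 0.39126000
       = 0.8949


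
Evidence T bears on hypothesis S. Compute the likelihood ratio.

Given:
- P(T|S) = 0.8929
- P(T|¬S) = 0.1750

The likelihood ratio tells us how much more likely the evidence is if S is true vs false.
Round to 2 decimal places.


Likelihood Ratio (LR) = P(T|S) / P(T|¬S)

LR = 0.8929 / 0.1750
   = 5.10

The evidence is 5.10 times more likely if S is true than if S is false.
LR > 1, so observing T raises the odds in favor of S.


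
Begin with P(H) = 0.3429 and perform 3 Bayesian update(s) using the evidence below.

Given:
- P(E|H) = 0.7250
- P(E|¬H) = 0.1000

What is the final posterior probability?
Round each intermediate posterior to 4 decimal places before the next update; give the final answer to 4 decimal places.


Sequential Bayesian updating:

Initial prior: P(H) = 0.3429

Update 1:
  P(E) = 0.7250 × 0.3429 + 0.1000 × 0.6571 = 0.24860250 + 0.06571000 = 0.31431250
  P(H|E) = 0.24860250 / 0.31431250 = 0.7909

Update 2:
  P(E) = 0.7250 × 0.7909 + 0.1000 × 0.2091 = 0.57340250 + 0.02091000 = 0.59431250
  P(H|E) = 0.57340250 / 0.59431250 = 0.9648

Update 3:
  P(E) = 0.7250 × 0.9648 + 0.1000 × 0.0352 = 0.69948000 + 0.00352000 = 0.70300000
  P(H|E) = 0.69948000 / 0.70300000 = 0.9950

Final posterior: 0.9950


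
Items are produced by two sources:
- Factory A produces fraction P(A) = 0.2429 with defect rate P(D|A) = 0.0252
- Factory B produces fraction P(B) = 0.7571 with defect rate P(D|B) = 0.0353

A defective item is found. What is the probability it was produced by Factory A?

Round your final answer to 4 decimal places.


Let A = from Factory A, D = defective

Given:
- P(A) = 0.2429, P(B) = 0.7571
- P(D|A) = 0.0252, P(D|B) = 0.0353

Step 1: Find P(D)
P(D) = P(D|A)P(A) + P(D|B)P(B)
     = 0.0252 × 0.2429 + 0.0353 × 0.7571
     = 0.00612108 + 0.02672563
     = 0.03284671

Step 2: Apply Bayes' theorem
P(A|D) = P(D|A)P(A) / P(D)
       = 0.00612108 / 0.03284671
       = 0.1864


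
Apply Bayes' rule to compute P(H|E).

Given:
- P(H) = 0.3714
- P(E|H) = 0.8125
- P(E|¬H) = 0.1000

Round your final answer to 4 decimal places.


Bayes' theorem: P(H|E) = P(E|H) × P(H) / P(E)

Step 1: Calculate P(E) using law of total probability
P(E) = P(E|H)P(H) + P(E|¬H)P(¬H)
     = 0.8125 × 0.3714 + 0.1000 × 0.6286
     = 0.30176250 + 0.06286000
     = 0.36462250

Step 2: Apply Bayes' theorem
P(H|E) = P(E|H) × P(H) / P(E)
       = 0.30176250 / 0.36462250
       = 0.8276


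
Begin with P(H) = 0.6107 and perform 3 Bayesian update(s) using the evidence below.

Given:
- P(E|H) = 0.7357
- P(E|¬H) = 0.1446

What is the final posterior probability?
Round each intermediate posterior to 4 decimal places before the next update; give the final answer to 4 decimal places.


Sequential Bayesian updating:

Initial prior: P(H) = 0.6107

Update 1:
  P(E) = 0.7357 × 0.6107 + 0.1446 × 0.3893 = 0.44929199 + 0.05629278 = 0.50558477
  P(H|E) = 0.44929199 / 0.50558477 = 0.8887

Update 2:
  P(E) = 0.7357 × 0.8887 + 0.1446 × 0.1113 = 0.65381659 + 0.01609398 = 0.66991057
  P(H|E) = 0.65381659 / 0.66991057 = 0.9760

Update 3:
  P(E) = 0.7357 × 0.9760 + 0.1446 × 0.0240 = 0.71804320 + 0.00347040 = 0.72151360
  P(H|E) = 0.71804320 / 0.72151360 = 0.9952

Final posterior: 0.9952


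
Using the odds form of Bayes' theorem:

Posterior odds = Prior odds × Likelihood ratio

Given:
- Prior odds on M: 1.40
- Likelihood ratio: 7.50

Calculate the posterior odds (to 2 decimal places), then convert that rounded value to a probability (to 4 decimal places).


Step 1: Calculate posterior odds
Posterior odds = Prior odds × LR
               = 1.40 × 7.50
               = 10.50

Step 2: Convert to probability
P(M|E) = Posterior odds / (1 + Posterior odds)
       = 10.50 / (1 + 10.50)
       = 10.50 / 11.50
       = 0.9130

The evidence increased P(M) from 0.5833 to 0.9130.


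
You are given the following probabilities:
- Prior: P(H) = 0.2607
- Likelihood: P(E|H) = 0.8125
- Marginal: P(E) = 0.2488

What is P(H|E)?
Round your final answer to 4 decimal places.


Using Bayes' theorem:

P(H|E) = P(E|H) × P(H) / P(E)
       = 0.8125 × 0.2607 / 0.2488
       = 0.21181875 / 0.2488
       = 0.8514

The evidence strengthens our belief in H.
Prior: 0.2607 → Posterior: 0.8514


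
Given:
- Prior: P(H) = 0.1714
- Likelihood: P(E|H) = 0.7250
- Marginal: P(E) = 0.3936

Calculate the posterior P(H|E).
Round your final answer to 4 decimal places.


Using Bayes' theorem:

P(H|E) = P(E|H) × P(H) / P(E)
       = 0.7250 × 0.1714 / 0.3936
       = 0.12426500 / 0.3936
       = 0.3157

The evidence strengthens our belief in H.
Prior: 0.1714 → Posterior: 0.3157


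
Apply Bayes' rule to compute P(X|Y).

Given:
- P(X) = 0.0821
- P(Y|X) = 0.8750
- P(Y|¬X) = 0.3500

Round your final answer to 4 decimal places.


Bayes' theorem: P(X|Y) = P(Y|X) × P(X) / P(Y)

Step 1: Calculate P(Y) using law of total probability
P(Y) = P(Y|X)P(X) + P(Y|¬X)P(¬X)
     = 0.8750 × 0.0821 + 0.3500 × 0.9179
     = 0.07183750 + 0.32126500
     = 0.39310250

Step 2: Apply Bayes' theorem
P(X|Y) = P(Y|X) × P(X) / P(Y)
       = 0.07183750 / 0.39310250
       = 0.1827


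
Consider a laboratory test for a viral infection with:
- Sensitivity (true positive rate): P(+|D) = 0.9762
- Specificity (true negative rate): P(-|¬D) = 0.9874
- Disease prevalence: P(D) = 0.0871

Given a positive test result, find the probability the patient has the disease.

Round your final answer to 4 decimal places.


Let D = has disease, + = positive test

Given:
- P(D) = 0.0871 (prevalence)
- P(+|D) = 0.9762 (sensitivity)
- P(-|¬D) = 0.9874 (specificity)
- P(+|¬D) = 0.0126 (false positive rate = 1 - specificity)

Step 1: Find P(+)
P(+) = P(+|D)P(D) + P(+|¬D)P(¬D)
     = 0.9762 × 0.0871 + 0.0126 × 0.9129
     = 0.08502702 + 0.01150254
     = 0.09652956

Step 2: Apply Bayes' theorem for P(D|+)
P(D|+) = P(+|D)P(D) / P(+)
       = 0.08502702 / 0.09652956
       = 0.8808


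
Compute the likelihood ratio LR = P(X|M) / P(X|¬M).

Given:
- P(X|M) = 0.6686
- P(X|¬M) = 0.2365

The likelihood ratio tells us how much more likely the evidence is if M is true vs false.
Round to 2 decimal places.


Likelihood Ratio (LR) = P(X|M) / P(X|¬M)

LR = 0.6686 / 0.2365
   = 2.83

The evidence is 2.83 times more likely if M is true than if M is false.
LR > 1, so observing X raises the odds in favor of M.


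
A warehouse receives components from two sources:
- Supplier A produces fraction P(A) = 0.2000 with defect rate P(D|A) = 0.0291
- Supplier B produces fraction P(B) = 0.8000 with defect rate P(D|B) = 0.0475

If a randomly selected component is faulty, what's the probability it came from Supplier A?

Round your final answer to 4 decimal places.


Let A = from Supplier A, D = faulty

Given:
- P(A) = 0.2000, P(B) = 0.8000
- P(D|A) = 0.0291, P(D|B) = 0.0475

Step 1: Find P(D)
P(D) = P(D|A)P(A) + P(D|B)P(B)
     = 0.0291 × 0.2000 + 0.0475 × 0.8000
     = 0.00582000 + 0.03800000
     = 0.04382000

Step 2: Apply Bayes' theorem
P(A|D) = P(D|A)P(A) / P(D)
       = 0.00582000 / 0.04382000
       = 0.1328


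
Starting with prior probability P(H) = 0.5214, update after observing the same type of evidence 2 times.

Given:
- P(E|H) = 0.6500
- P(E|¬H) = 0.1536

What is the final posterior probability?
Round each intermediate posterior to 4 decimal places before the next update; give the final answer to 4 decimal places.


Sequential Bayesian updating:

Initial prior: P(H) = 0.5214

Update 1:
  P(E) = 0.6500 × 0.5214 + 0.1536 × 0.4786 = 0.33891000 + 0.07351296 = 0.41242296
  P(H|E) = 0.33891000 / 0.41242296 = 0.8218

Update 2:
  P(E) = 0.6500 × 0.8218 + 0.1536 × 0.1782 = 0.53417000 + 0.02737152 = 0.56154152
  P(H|E) = 0.53417000 / 0.56154152 = 0.9513

Final posterior: 0.9513
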